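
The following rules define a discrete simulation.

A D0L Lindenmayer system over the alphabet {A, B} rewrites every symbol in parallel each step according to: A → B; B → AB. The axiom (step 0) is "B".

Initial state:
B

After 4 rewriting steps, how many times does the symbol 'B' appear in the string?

5

0) B
1) AB
2) BAB
3) ABBAB
4) BABABBAB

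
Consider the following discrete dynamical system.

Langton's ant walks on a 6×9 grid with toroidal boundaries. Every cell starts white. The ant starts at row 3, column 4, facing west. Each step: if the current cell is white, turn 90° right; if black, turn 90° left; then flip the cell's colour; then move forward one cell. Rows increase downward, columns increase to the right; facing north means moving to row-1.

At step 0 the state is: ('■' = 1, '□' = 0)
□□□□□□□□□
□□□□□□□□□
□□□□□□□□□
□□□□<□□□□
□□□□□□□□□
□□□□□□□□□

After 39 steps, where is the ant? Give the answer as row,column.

[0] □□□□□□□□□
□□□□□□□□□
□□□□□□□□□
□□□□<□□□□
□□□□□□□□□
□□□□□□□□□
[1] □□□□□□□□□
□□□□□□□□□
□□□□^□□□□
□□□□■□□□□
□□□□□□□□□
□□□□□□□□□
[2] □□□□□□□□□
□□□□□□□□□
□□□□■>□□□
□□□□■□□□□
□□□□□□□□□
□□□□□□□□□
[3] □□□□□□□□□
□□□□□□□□□
□□□□■■□□□
□□□□■v□□□
□□□□□□□□□
□□□□□□□□□
[4] □□□□□□□□□
□□□□□□□□□
□□□□■■□□□
□□□□<■□□□
□□□□□□□□□
□□□□□□□□□
[5] □□□□□□□□□
□□□□□□□□□
□□□□■■□□□
□□□□□■□□□
□□□□v□□□□
□□□□□□□□□
[6] □□□□□□□□□
□□□□□□□□□
□□□□■■□□□
□□□□□■□□□
□□□<■□□□□
□□□□□□□□□
[7] □□□□□□□□□
□□□□□□□□□
□□□□■■□□□
□□□^□■□□□
□□□■■□□□□
□□□□□□□□□
[8] □□□□□□□□□
□□□□□□□□□
□□□□■■□□□
□□□■>■□□□
□□□■■□□□□
□□□□□□□□□
[9] □□□□□□□□□
□□□□□□□□□
□□□□■■□□□
□□□■■■□□□
□□□■v□□□□
□□□□□□□□□
[10] □□□□□□□□□
□□□□□□□□□
□□□□■■□□□
□□□■■■□□□
□□□■□>□□□
□□□□□□□□□
[11] □□□□□□□□□
□□□□□□□□□
□□□□■■□□□
□□□■■■□□□
□□□■□■□□□
□□□□□v□□□
[12] □□□□□□□□□
□□□□□□□□□
□□□□■■□□□
□□□■■■□□□
□□□■□■□□□
□□□□<■□□□
[13] □□□□□□□□□
□□□□□□□□□
□□□□■■□□□
□□□■■■□□□
□□□■^■□□□
□□□□■■□□□
[14] □□□□□□□□□
□□□□□□□□□
□□□□■■□□□
□□□■■■□□□
□□□■■>□□□
□□□□■■□□□
[15] □□□□□□□□□
□□□□□□□□□
□□□□■■□□□
□□□■■^□□□
□□□■■□□□□
□□□□■■□□□
[16] □□□□□□□□□
□□□□□□□□□
□□□□■■□□□
□□□■<□□□□
□□□■■□□□□
□□□□■■□□□
[17] □□□□□□□□□
□□□□□□□□□
□□□□■■□□□
□□□■□□□□□
□□□■v□□□□
□□□□■■□□□
[18] □□□□□□□□□
□□□□□□□□□
□□□□■■□□□
□□□■□□□□□
□□□■□>□□□
□□□□■■□□□
[19] □□□□□□□□□
□□□□□□□□□
□□□□■■□□□
□□□■□□□□□
□□□■□■□□□
□□□□■v□□□
[20] □□□□□□□□□
□□□□□□□□□
□□□□■■□□□
□□□■□□□□□
□□□■□■□□□
□□□□■□>□□
[21] □□□□□□v□□
□□□□□□□□□
□□□□■■□□□
□□□■□□□□□
□□□■□■□□□
□□□□■□■□□
[22] □□□□□<■□□
□□□□□□□□□
□□□□■■□□□
□□□■□□□□□
□□□■□■□□□
□□□□■□■□□
[23] □□□□□■■□□
□□□□□□□□□
□□□□■■□□□
□□□■□□□□□
□□□■□■□□□
□□□□■^■□□
[24] □□□□□■■□□
□□□□□□□□□
□□□□■■□□□
□□□■□□□□□
□□□■□■□□□
□□□□■■>□□
[25] □□□□□■■□□
□□□□□□□□□
□□□□■■□□□
□□□■□□□□□
□□□■□■^□□
□□□□■■□□□
[26] □□□□□■■□□
□□□□□□□□□
□□□□■■□□□
□□□■□□□□□
□□□■□■■>□
□□□□■■□□□
[27] □□□□□■■□□
□□□□□□□□□
□□□□■■□□□
□□□■□□□□□
□□□■□■■■□
□□□□■■□v□
[28] □□□□□■■□□
□□□□□□□□□
□□□□■■□□□
□□□■□□□□□
□□□■□■■■□
□□□□■■<■□
[29] □□□□□■■□□
□□□□□□□□□
□□□□■■□□□
□□□■□□□□□
□□□■□■^■□
□□□□■■■■□
[30] □□□□□■■□□
□□□□□□□□□
□□□□■■□□□
□□□■□□□□□
□□□■□<□■□
□□□□■■■■□
[31] □□□□□■■□□
□□□□□□□□□
□□□□■■□□□
□□□■□□□□□
□□□■□□□■□
□□□□■v■■□
[32] □□□□□■■□□
□□□□□□□□□
□□□□■■□□□
□□□■□□□□□
□□□■□□□■□
□□□□■□>■□
[33] □□□□□■■□□
□□□□□□□□□
□□□□■■□□□
□□□■□□□□□
□□□■□□^■□
□□□□■□□■□
[34] □□□□□■■□□
□□□□□□□□□
□□□□■■□□□
□□□■□□□□□
□□□■□□■>□
□□□□■□□■□
[35] □□□□□■■□□
□□□□□□□□□
□□□□■■□□□
□□□■□□□^□
□□□■□□■□□
□□□□■□□■□
[36] □□□□□■■□□
□□□□□□□□□
□□□□■■□□□
□□□■□□□■>
□□□■□□■□□
□□□□■□□■□
[37] □□□□□■■□□
□□□□□□□□□
□□□□■■□□□
□□□■□□□■■
□□□■□□■□v
□□□□■□□■□
[38] □□□□□■■□□
□□□□□□□□□
□□□□■■□□□
□□□■□□□■■
□□□■□□■<■
□□□□■□□■□
[39] □□□□□■■□□
□□□□□□□□□
□□□□■■□□□
□□□■□□□^■
□□□■□□■■■
□□□□■□□■□

3,7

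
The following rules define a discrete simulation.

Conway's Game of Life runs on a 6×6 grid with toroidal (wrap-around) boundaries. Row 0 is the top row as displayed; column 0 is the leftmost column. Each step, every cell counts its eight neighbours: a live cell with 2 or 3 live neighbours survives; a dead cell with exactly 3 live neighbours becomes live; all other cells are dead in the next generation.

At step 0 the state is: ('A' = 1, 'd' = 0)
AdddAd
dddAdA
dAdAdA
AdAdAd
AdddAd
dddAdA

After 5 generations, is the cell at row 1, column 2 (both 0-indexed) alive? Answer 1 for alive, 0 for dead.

step 0: AdddAd
dddAdA
dAdAdA
AdAdAd
AdddAd
dddAdA
step 1: AddAdd
ddAAdA
dAdAdA
AdAdAd
AAddAd
AddAdd
step 2: AAdAdA
dAdAdA
dAdddA
ddAdAd
AdAdAd
AdAAAd
step 3: dddddd
dAdddA
dAdAdA
AdAdAd
ddAdAd
dddddd
step 4: dddddd
ddAdAd
dAdAdA
AdAdAd
dAdddA
dddddd
step 5: dddddd
ddAAAd
AAdddA
ddAAAd
AAdddA
dddddd

1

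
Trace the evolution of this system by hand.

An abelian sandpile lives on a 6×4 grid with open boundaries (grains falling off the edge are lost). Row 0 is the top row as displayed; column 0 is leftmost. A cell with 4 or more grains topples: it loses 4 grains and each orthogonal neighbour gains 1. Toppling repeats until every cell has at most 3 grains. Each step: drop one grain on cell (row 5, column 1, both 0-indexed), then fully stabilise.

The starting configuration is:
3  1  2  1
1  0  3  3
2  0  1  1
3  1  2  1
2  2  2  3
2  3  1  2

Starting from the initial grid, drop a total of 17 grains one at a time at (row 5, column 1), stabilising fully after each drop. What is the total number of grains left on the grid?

41

[0] 3  1  2  1
1  0  3  3
2  0  1  1
3  1  2  1
2  2  2  3
2  3  1  2
[1] 3  1  2  1
1  0  3  3
2  0  1  1
3  1  2  1
2  3  2  3
3  0  2  2
[2] 3  1  2  1
1  0  3  3
2  0  1  1
3  1  2  1
2  3  2  3
3  1  2  2
[3] 3  1  2  1
1  0  3  3
2  0  1  1
3  1  2  1
2  3  2  3
3  2  2  2
[4] 3  1  2  1
1  0  3  3
2  0  1  1
3  1  2  1
2  3  2  3
3  3  2  2
[5] 3  1  2  1
1  0  3  3
3  0  1  1
0  3  2  1
1  1  3  3
1  2  3  2
[6] 3  1  2  1
1  0  3  3
3  0  1  1
0  3  2  1
1  1  3  3
1  3  3  2
[7] 3  1  2  1
1  0  3  3
3  0  1  1
0  3  3  2
1  3  1  1
2  1  2  0
[8] 3  1  2  1
1  0  3  3
3  0  1  1
0  3  3  2
1  3  1  1
2  2  2  0
[9] 3  1  2  1
1  0  3  3
3  0  1  1
0  3  3  2
1  3  1  1
2  3  2  0
[10] 3  1  2  1
1  0  3  3
3  1  2  1
1  1  0  3
2  1  3  1
3  1  3  0
[11] 3  1  2  1
1  0  3  3
3  1  2  1
1  1  0  3
2  1  3  1
3  2  3  0
[12] 3  1  2  1
1  0  3  3
3  1  2  1
1  1  0  3
2  1  3  1
3  3  3  0
[13] 3  1  2  1
1  0  3  3
3  1  2  1
1  1  1  3
3  3  0  2
0  2  1  1
[14] 3  1  2  1
1  0  3  3
3  1  2  1
1  1  1  3
3  3  0  2
0  3  1  1
[15] 3  1  2  1
1  0  3  3
3  1  2  1
2  2  1  3
0  1  1  2
2  1  2  1
[16] 3  1  2  1
1  0  3  3
3  1  2  1
2  2  1  3
0  1  1  2
2  2  2  1
[17] 3  1  2  1
1  0  3  3
3  1  2  1
2  2  1  3
0  1  1  2
2  3  2  1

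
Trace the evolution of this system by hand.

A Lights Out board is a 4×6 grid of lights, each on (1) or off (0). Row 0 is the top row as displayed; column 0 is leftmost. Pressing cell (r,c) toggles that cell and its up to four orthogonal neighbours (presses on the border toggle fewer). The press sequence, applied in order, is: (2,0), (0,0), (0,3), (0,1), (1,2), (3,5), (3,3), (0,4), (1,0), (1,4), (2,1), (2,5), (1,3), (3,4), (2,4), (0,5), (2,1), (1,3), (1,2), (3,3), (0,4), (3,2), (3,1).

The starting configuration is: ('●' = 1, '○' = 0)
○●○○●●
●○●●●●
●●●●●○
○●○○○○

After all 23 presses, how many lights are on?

13

[0] ○●○○●●
●○●●●●
●●●●●○
○●○○○○
[1] ○●○○●●
○○●●●●
○○●●●○
●●○○○○
[2] ●○○○●●
●○●●●●
○○●●●○
●●○○○○
[3] ●○●●○●
●○●○●●
○○●●●○
●●○○○○
[4] ○●○●○●
●●●○●●
○○●●●○
●●○○○○
[5] ○●●●○●
●○○●●●
○○○●●○
●●○○○○
[6] ○●●●○●
●○○●●●
○○○●●●
●●○○●●
[7] ○●●●○●
●○○●●●
○○○○●●
●●●●○●
[8] ○●●○●○
●○○●○●
○○○○●●
●●●●○●
[9] ●●●○●○
○●○●○●
●○○○●●
●●●●○●
[10] ●●●○○○
○●○○●○
●○○○○●
●●●●○●
[11] ●●●○○○
○○○○●○
○●●○○●
●○●●○●
[12] ●●●○○○
○○○○●●
○●●○●○
●○●●○○
[13] ●●●●○○
○○●●○●
○●●●●○
●○●●○○
[14] ●●●●○○
○○●●○●
○●●●○○
●○●○●●
[15] ●●●●○○
○○●●●●
○●●○●●
●○●○○●
[16] ●●●●●●
○○●●●○
○●●○●●
●○●○○●
[17] ●●●●●●
○●●●●○
●○○○●●
●●●○○●
[18] ●●●○●●
○●○○○○
●○○●●●
●●●○○●
[19] ●●○○●●
○○●●○○
●○●●●●
●●●○○●
[20] ●●○○●●
○○●●○○
●○●○●●
●●○●●●
[21] ●●○●○○
○○●●●○
●○●○●●
●●○●●●
[22] ●●○●○○
○○●●●○
●○○○●●
●○●○●●
[23] ●●○●○○
○○●●●○
●●○○●●
○●○○●●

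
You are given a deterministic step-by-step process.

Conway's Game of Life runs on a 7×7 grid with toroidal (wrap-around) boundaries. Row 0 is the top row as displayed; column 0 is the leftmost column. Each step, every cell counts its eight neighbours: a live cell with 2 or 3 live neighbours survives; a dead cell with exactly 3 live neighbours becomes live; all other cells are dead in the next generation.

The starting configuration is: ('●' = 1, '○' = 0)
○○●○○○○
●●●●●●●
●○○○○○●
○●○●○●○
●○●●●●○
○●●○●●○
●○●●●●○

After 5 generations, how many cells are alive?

20

k=0  ○○●○○○○
●●●●●●●
●○○○○○●
○●○●○●○
●○●●●●○
○●●○●●○
●○●●●●○
k=1  ○○○○○○○
○○●●●●○
○○○○○○○
○●○●○●○
●○○○○○○
●○○○○○○
○○○○○●●
k=2  ○○○●○○●
○○○●●○○
○○○○○●○
○○○○○○○
●●○○○○●
●○○○○○○
○○○○○○●
k=3  ○○○●●●○
○○○●●●○
○○○○●○○
●○○○○○●
●●○○○○●
○●○○○○○
●○○○○○●
k=4  ○○○●○○○
○○○○○○○
○○○●●○●
○●○○○●●
○●○○○○●
○●○○○○○
●○○○●●●
k=5  ○○○○●●●
○○○●●○○
●○○○●○●
○○●○●○●
○●●○○●●
○●○○○○○
●○○○●●●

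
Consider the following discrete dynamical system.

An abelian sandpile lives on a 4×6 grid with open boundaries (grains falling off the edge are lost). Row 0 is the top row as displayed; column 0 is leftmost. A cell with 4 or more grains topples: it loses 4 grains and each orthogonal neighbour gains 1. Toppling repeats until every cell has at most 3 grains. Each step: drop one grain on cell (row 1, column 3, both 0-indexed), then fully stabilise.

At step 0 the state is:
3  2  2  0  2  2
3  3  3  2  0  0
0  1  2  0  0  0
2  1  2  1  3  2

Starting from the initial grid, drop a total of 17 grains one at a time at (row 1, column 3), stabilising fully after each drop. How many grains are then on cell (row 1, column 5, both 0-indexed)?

1

t=0: 3  2  2  0  2  2
3  3  3  2  0  0
0  1  2  0  0  0
2  1  2  1  3  2
t=1: 3  2  2  0  2  2
3  3  3  3  0  0
0  1  2  0  0  0
2  1  2  1  3  2
t=2: 1  1  0  2  2  2
1  2  2  1  1  0
1  2  3  1  0  0
2  1  2  1  3  2
t=3: 1  1  0  2  2  2
1  2  2  2  1  0
1  2  3  1  0  0
2  1  2  1  3  2
t=4: 1  1  0  2  2  2
1  2  2  3  1  0
1  2  3  1  0  0
2  1  2  1  3  2
t=5: 1  1  0  3  2  2
1  2  3  0  2  0
1  2  3  2  0  0
2  1  2  1  3  2
t=6: 1  1  0  3  2  2
1  2  3  1  2  0
1  2  3  2  0  0
2  1  2  1  3  2
t=7: 1  1  0  3  2  2
1  2  3  2  2  0
1  2  3  2  0  0
2  1  2  1  3  2
t=8: 1  1  0  3  2  2
1  2  3  3  2  0
1  2  3  2  0  0
2  1  2  1  3  2
t=9: 1  1  2  0  3  2
1  3  1  3  3  0
1  3  1  0  1  0
2  1  3  2  3  2
t=10: 1  1  2  2  0  3
1  3  2  1  1  1
1  3  1  1  2  0
2  1  3  2  3  2
t=11: 1  1  2  2  0  3
1  3  2  2  1  1
1  3  1  1  2  0
2  1  3  2  3  2
t=12: 1  1  2  2  0  3
1  3  2  3  1  1
1  3  1  1  2  0
2  1  3  2  3  2
t=13: 1  1  2  3  0  3
1  3  3  0  2  1
1  3  1  2  2  0
2  1  3  2  3  2
t=14: 1  1  2  3  0  3
1  3  3  1  2  1
1  3  1  2  2  0
2  1  3  2  3  2
t=15: 1  1  2  3  0  3
1  3  3  2  2  1
1  3  1  2  2  0
2  1  3  2  3  2
t=16: 1  1  2  3  0  3
1  3  3  3  2  1
1  3  1  2  2  0
2  1  3  2  3  2
t=17: 1  3  0  1  1  3
2  1  2  2  3  1
2  0  3  3  2  0
2  2  3  2  3  2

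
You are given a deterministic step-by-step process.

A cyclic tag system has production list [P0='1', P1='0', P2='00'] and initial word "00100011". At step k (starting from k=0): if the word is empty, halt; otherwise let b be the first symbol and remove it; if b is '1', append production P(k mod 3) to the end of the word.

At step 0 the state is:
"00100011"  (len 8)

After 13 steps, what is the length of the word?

0

gen 0: "00100011"  (len 8)
gen 1: "0100011"  (len 7)
gen 2: "100011"  (len 6)
gen 3: "0001100"  (len 7)
gen 4: "001100"  (len 6)
gen 5: "01100"  (len 5)
gen 6: "1100"  (len 4)
gen 7: "1001"  (len 4)
gen 8: "0010"  (len 4)
gen 9: "010"  (len 3)
gen 10: "10"  (len 2)
gen 11: "00"  (len 2)
gen 12: "0"  (len 1)
gen 13: (halted — word empty)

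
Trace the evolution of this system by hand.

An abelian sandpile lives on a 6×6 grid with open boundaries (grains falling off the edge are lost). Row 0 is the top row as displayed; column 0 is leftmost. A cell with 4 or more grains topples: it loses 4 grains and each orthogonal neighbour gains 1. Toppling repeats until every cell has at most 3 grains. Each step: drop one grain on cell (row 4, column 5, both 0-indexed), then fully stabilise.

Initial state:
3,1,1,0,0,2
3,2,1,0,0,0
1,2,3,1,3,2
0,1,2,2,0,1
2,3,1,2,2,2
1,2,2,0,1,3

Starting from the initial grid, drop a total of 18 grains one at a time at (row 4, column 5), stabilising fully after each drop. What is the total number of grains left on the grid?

[0] 3,1,1,0,0,2
3,2,1,0,0,0
1,2,3,1,3,2
0,1,2,2,0,1
2,3,1,2,2,2
1,2,2,0,1,3
[1] 3,1,1,0,0,2
3,2,1,0,0,0
1,2,3,1,3,2
0,1,2,2,0,1
2,3,1,2,2,3
1,2,2,0,1,3
[2] 3,1,1,0,0,2
3,2,1,0,0,0
1,2,3,1,3,2
0,1,2,2,0,2
2,3,1,2,3,1
1,2,2,0,2,0
[3] 3,1,1,0,0,2
3,2,1,0,0,0
1,2,3,1,3,2
0,1,2,2,0,2
2,3,1,2,3,2
1,2,2,0,2,0
[4] 3,1,1,0,0,2
3,2,1,0,0,0
1,2,3,1,3,2
0,1,2,2,0,2
2,3,1,2,3,3
1,2,2,0,2,0
[5] 3,1,1,0,0,2
3,2,1,0,0,0
1,2,3,1,3,2
0,1,2,2,1,3
2,3,1,3,0,1
1,2,2,0,3,1
[6] 3,1,1,0,0,2
3,2,1,0,0,0
1,2,3,1,3,2
0,1,2,2,1,3
2,3,1,3,0,2
1,2,2,0,3,1
[7] 3,1,1,0,0,2
3,2,1,0,0,0
1,2,3,1,3,2
0,1,2,2,1,3
2,3,1,3,0,3
1,2,2,0,3,1
[8] 3,1,1,0,0,2
3,2,1,0,0,0
1,2,3,1,3,3
0,1,2,2,2,0
2,3,1,3,1,1
1,2,2,0,3,2
[9] 3,1,1,0,0,2
3,2,1,0,0,0
1,2,3,1,3,3
0,1,2,2,2,0
2,3,1,3,1,2
1,2,2,0,3,2
[10] 3,1,1,0,0,2
3,2,1,0,0,0
1,2,3,1,3,3
0,1,2,2,2,0
2,3,1,3,1,3
1,2,2,0,3,2
[11] 3,1,1,0,0,2
3,2,1,0,0,0
1,2,3,1,3,3
0,1,2,2,2,1
2,3,1,3,2,0
1,2,2,0,3,3
[12] 3,1,1,0,0,2
3,2,1,0,0,0
1,2,3,1,3,3
0,1,2,2,2,1
2,3,1,3,2,1
1,2,2,0,3,3
[13] 3,1,1,0,0,2
3,2,1,0,0,0
1,2,3,1,3,3
0,1,2,2,2,1
2,3,1,3,2,2
1,2,2,0,3,3
[14] 3,1,1,0,0,2
3,2,1,0,0,0
1,2,3,1,3,3
0,1,2,2,2,1
2,3,1,3,2,3
1,2,2,0,3,3
[15] 3,1,1,0,0,2
3,2,1,0,0,0
1,2,3,1,3,3
0,1,2,3,3,2
2,3,2,0,1,2
1,2,2,2,1,1
[16] 3,1,1,0,0,2
3,2,1,0,0,0
1,2,3,1,3,3
0,1,2,3,3,2
2,3,2,0,1,3
1,2,2,2,1,1
[17] 3,1,1,0,0,2
3,2,1,0,0,0
1,2,3,1,3,3
0,1,2,3,3,3
2,3,2,0,2,0
1,2,2,2,1,2
[18] 3,1,1,0,0,2
3,2,1,0,0,0
1,2,3,1,3,3
0,1,2,3,3,3
2,3,2,0,2,1
1,2,2,2,1,2

58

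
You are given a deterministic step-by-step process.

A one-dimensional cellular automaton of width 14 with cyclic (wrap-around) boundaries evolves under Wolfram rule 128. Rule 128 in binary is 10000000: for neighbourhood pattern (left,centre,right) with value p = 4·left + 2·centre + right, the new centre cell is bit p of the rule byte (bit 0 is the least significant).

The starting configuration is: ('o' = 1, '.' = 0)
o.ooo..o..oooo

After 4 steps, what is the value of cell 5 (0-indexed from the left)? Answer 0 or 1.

0

gen 0: o.ooo..o..oooo
gen 1: ...o.......ooo
gen 2: ............o.
gen 3: ..............
gen 4: ..............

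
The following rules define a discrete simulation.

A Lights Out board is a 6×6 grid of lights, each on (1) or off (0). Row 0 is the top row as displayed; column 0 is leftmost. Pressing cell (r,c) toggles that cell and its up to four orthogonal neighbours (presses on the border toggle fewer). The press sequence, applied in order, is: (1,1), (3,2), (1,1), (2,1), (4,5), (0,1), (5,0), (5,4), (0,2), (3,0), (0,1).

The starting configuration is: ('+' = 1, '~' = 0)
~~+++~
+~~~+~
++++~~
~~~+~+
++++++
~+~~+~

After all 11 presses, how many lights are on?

step 0: ~~+++~
+~~~+~
++++~~
~~~+~+
++++++
~+~~+~
step 1: ~++++~
~++~+~
+~++~~
~~~+~+
++++++
~+~~+~
step 2: ~++++~
~++~+~
+~~+~~
~++~~+
++~+++
~+~~+~
step 3: ~~+++~
+~~~+~
++~+~~
~++~~+
++~+++
~+~~+~
step 4: ~~+++~
++~~+~
~~++~~
~~+~~+
++~+++
~+~~+~
step 5: ~~+++~
++~~+~
~~++~~
~~+~~~
++~+~~
~+~~++
step 6: ++~++~
+~~~+~
~~++~~
~~+~~~
++~+~~
~+~~++
step 7: ++~++~
+~~~+~
~~++~~
~~+~~~
~+~+~~
+~~~++
step 8: ++~++~
+~~~+~
~~++~~
~~+~~~
~+~++~
+~~+~~
step 9: +~+~+~
+~+~+~
~~++~~
~~+~~~
~+~++~
+~~+~~
step 10: +~+~+~
+~+~+~
+~++~~
+++~~~
++~++~
+~~+~~
step 11: ~+~~+~
+++~+~
+~++~~
+++~~~
++~++~
+~~+~~

18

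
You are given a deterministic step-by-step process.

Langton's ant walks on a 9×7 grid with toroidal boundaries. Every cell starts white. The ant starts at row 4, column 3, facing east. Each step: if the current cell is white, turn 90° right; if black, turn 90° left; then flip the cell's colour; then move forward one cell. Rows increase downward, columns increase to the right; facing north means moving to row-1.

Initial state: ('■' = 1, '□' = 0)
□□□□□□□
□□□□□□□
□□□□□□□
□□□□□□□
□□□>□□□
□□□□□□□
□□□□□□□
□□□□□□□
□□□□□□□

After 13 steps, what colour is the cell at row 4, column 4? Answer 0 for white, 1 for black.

step 0: □□□□□□□
□□□□□□□
□□□□□□□
□□□□□□□
□□□>□□□
□□□□□□□
□□□□□□□
□□□□□□□
□□□□□□□
step 1: □□□□□□□
□□□□□□□
□□□□□□□
□□□□□□□
□□□■□□□
□□□v□□□
□□□□□□□
□□□□□□□
□□□□□□□
step 2: □□□□□□□
□□□□□□□
□□□□□□□
□□□□□□□
□□□■□□□
□□<■□□□
□□□□□□□
□□□□□□□
□□□□□□□
step 3: □□□□□□□
□□□□□□□
□□□□□□□
□□□□□□□
□□^■□□□
□□■■□□□
□□□□□□□
□□□□□□□
□□□□□□□
step 4: □□□□□□□
□□□□□□□
□□□□□□□
□□□□□□□
□□■>□□□
□□■■□□□
□□□□□□□
□□□□□□□
□□□□□□□
step 5: □□□□□□□
□□□□□□□
□□□□□□□
□□□^□□□
□□■□□□□
□□■■□□□
□□□□□□□
□□□□□□□
□□□□□□□
step 6: □□□□□□□
□□□□□□□
□□□□□□□
□□□■>□□
□□■□□□□
□□■■□□□
□□□□□□□
□□□□□□□
□□□□□□□
step 7: □□□□□□□
□□□□□□□
□□□□□□□
□□□■■□□
□□■□v□□
□□■■□□□
□□□□□□□
□□□□□□□
□□□□□□□
step 8: □□□□□□□
□□□□□□□
□□□□□□□
□□□■■□□
□□■<■□□
□□■■□□□
□□□□□□□
□□□□□□□
□□□□□□□
step 9: □□□□□□□
□□□□□□□
□□□□□□□
□□□^■□□
□□■■■□□
□□■■□□□
□□□□□□□
□□□□□□□
□□□□□□□
step 10: □□□□□□□
□□□□□□□
□□□□□□□
□□<□■□□
□□■■■□□
□□■■□□□
□□□□□□□
□□□□□□□
□□□□□□□
step 11: □□□□□□□
□□□□□□□
□□^□□□□
□□■□■□□
□□■■■□□
□□■■□□□
□□□□□□□
□□□□□□□
□□□□□□□
step 12: □□□□□□□
□□□□□□□
□□■>□□□
□□■□■□□
□□■■■□□
□□■■□□□
□□□□□□□
□□□□□□□
□□□□□□□
step 13: □□□□□□□
□□□□□□□
□□■■□□□
□□■v■□□
□□■■■□□
□□■■□□□
□□□□□□□
□□□□□□□
□□□□□□□

1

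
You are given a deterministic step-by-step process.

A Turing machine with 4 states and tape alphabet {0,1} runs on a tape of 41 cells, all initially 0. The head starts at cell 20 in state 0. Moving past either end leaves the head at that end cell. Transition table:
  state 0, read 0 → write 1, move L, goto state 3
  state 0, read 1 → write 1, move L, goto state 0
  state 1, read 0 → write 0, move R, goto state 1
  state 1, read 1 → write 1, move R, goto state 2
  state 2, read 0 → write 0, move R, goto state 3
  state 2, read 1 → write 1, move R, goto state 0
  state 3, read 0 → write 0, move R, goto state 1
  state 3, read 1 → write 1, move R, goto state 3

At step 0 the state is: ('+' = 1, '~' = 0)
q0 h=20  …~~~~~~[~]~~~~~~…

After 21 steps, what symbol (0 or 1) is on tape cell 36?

0

0) q0 h=20  …~~~~~~[~]~~~~~~…
1) q3 h=19  …~~~~~~[~]+~~~~~…
2) q1 h=20  …~~~~~~[+]~~~~~~…
3) q2 h=21  …~~~~~+[~]~~~~~~…
4) q3 h=22  …~~~~+~[~]~~~~~~…
5) q1 h=23  …~~~+~~[~]~~~~~~…
6) q1 h=24  …~~+~~~[~]~~~~~~…
7) q1 h=25  …~+~~~~[~]~~~~~~…
8) q1 h=26  …+~~~~~[~]~~~~~~…
9) q1 h=27  …~~~~~~[~]~~~~~~…
10) q1 h=28  …~~~~~~[~]~~~~~~…
11) q1 h=29  …~~~~~~[~]~~~~~~…
12) q1 h=30  …~~~~~~[~]~~~~~~…
13) q1 h=31  …~~~~~~[~]~~~~~~…
14) q1 h=32  …~~~~~~[~]~~~~~~…
15) q1 h=33  …~~~~~~[~]~~~~~~…
16) q1 h=34  …~~~~~~[~]~~~~~~|
17) q1 h=35  …~~~~~~[~]~~~~~|
18) q1 h=36  …~~~~~~[~]~~~~|
19) q1 h=37  …~~~~~~[~]~~~|
20) q1 h=38  …~~~~~~[~]~~|
21) q1 h=39  …~~~~~~[~]~|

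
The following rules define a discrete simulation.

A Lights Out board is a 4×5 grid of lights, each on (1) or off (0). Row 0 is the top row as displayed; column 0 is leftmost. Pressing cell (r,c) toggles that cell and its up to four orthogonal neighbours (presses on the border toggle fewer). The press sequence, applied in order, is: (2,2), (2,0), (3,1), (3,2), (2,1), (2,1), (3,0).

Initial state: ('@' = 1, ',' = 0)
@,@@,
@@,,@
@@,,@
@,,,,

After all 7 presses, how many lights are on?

[0] @,@@,
@@,,@
@@,,@
@,,,,
[1] @,@@,
@@@,@
@,@@@
@,@,,
[2] @,@@,
,@@,@
,@@@@
,,@,,
[3] @,@@,
,@@,@
,,@@@
@@,,,
[4] @,@@,
,@@,@
,,,@@
@,@@,
[5] @,@@,
,,@,@
@@@@@
@@@@,
[6] @,@@,
,@@,@
,,,@@
@,@@,
[7] @,@@,
,@@,@
@,,@@
,@@@,

12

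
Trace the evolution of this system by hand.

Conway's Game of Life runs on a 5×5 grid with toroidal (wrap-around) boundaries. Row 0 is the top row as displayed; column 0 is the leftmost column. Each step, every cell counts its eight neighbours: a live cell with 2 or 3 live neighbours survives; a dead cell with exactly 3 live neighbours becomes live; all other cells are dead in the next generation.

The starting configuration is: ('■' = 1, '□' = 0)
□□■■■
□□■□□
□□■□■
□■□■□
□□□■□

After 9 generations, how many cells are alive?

0) □□■■■
□□■□□
□□■□■
□■□■□
□□□■□
1) □□■□■
□■■□■
□■■□□
□□□■■
□□□□□
2) ■■■□□
□□□□□
□■□□■
□□■■□
□□□□■
3) ■■□□□
□□■□□
□□■■□
■□■■■
■□□□■
4) ■■□□■
□□■■□
□□□□□
■□■□□
□□■□□
5) ■■□□■
■■■■■
□■■■□
□■□□□
□□■■■
6) □□□□□
□□□□□
□□□□□
■■□□■
□□■■■
7) □□□■□
□□□□□
■□□□□
■■■□■
□■■■■
8) □□□■■
□□□□□
■□□□■
□□□□□
□□□□□
9) □□□□□
■□□■□
□□□□□
□□□□□
□□□□□

2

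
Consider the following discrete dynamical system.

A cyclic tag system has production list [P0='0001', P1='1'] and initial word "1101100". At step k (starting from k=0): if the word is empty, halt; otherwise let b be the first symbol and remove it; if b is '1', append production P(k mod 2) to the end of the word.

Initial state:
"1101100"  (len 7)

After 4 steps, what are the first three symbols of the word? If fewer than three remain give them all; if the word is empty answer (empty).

100

0) "1101100"  (len 7)
1) "1011000001"  (len 10)
2) "0110000011"  (len 10)
3) "110000011"  (len 9)
4) "100000111"  (len 9)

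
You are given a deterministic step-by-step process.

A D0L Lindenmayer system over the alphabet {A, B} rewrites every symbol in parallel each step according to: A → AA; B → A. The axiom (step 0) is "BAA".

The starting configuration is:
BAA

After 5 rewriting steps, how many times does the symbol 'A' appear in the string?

0) BAA
1) AAAAA
2) AAAAAAAAAA
3) AAAAAAAAAAAAAAAAAAAA
4) AAAAAAAAAAAAAAAAAAAAAAAAAAAAAAAAAAAAAAAA
5) AAAAAAAAAAAAAAAAAAAAAAAAAAAAAAAAAAAAAAAAAAAAAAAAAAAAAAAAAAAAAAAAAAAAAAAAAAAAAAAA

80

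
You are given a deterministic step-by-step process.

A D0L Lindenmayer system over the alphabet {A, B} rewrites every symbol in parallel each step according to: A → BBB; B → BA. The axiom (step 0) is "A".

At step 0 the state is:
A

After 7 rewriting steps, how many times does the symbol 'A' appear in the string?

120

t=0: A
t=1: BBB
t=2: BABABA
t=3: BABBBBABBBBABBB
t=4: BABBBBABABABABBBBABABABABBBBABABA
t=5: BABBBBABABABABBBBABBBBABBBBABBBBABABABABBBBABBBBABBBBABBBBABABABABBBBABBBBABBB
t=6: BABBBBABABABABBBBABBBBABBBBABBBBABABABABBBBABABABABBBBABAB…ABBBBABABABABBBBABBBBABBBBABBBBABABABABBBBABABABABBBBABABA  (len 177)
t=7: BABBBBABABABABBBBABBBBABBBBABBBBABABABABBBBABABABABBBBABAB…BBABBBBABBBBABABABABBBBABBBBABBBBABBBBABABABABBBBABBBBABBB  (len 411)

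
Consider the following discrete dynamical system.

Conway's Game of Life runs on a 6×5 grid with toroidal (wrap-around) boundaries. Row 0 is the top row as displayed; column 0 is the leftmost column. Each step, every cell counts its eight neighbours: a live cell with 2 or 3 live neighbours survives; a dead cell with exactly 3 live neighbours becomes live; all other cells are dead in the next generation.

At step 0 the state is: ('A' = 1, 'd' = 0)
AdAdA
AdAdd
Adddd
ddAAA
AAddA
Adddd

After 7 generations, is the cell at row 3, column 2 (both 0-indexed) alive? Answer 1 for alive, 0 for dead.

0

k=0  AdAdA
AdAdd
Adddd
ddAAA
AAddA
Adddd
k=1  AddAA
AddAd
AdAdd
ddAAd
dAAdd
dddAd
k=2  AdAAd
AdAAd
ddAdd
dddAd
dAddd
AAdAd
k=3  Adddd
ddddd
dAAdA
ddAdd
AAddA
AddAd
k=4  ddddA
AAddd
dAAAd
ddAdA
AAAAA
ddddd
k=5  Adddd
AAdAA
dddAA
ddddd
AAAdA
dAAdd
k=6  dddAd
dAAAd
ddAAd
dAAdd
AdAAd
ddAAA
k=7  dAddd
dAddA
ddddd
ddddA
Adddd
dAddd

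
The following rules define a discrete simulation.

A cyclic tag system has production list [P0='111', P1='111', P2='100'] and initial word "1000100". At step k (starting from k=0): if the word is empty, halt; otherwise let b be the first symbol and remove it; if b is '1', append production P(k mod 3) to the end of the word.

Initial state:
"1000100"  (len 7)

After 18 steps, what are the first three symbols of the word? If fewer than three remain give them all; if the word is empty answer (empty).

k=0  "1000100"  (len 7)
k=1  "000100111"  (len 9)
k=2  "00100111"  (len 8)
k=3  "0100111"  (len 7)
k=4  "100111"  (len 6)
k=5  "00111111"  (len 8)
k=6  "0111111"  (len 7)
k=7  "111111"  (len 6)
k=8  "11111111"  (len 8)
k=9  "1111111100"  (len 10)
k=10  "111111100111"  (len 12)
k=11  "11111100111111"  (len 14)
k=12  "1111100111111100"  (len 16)
k=13  "111100111111100111"  (len 18)
k=14  "11100111111100111111"  (len 20)
k=15  "1100111111100111111100"  (len 22)
k=16  "100111111100111111100111"  (len 24)
k=17  "00111111100111111100111111"  (len 26)
k=18  "0111111100111111100111111"  (len 25)

011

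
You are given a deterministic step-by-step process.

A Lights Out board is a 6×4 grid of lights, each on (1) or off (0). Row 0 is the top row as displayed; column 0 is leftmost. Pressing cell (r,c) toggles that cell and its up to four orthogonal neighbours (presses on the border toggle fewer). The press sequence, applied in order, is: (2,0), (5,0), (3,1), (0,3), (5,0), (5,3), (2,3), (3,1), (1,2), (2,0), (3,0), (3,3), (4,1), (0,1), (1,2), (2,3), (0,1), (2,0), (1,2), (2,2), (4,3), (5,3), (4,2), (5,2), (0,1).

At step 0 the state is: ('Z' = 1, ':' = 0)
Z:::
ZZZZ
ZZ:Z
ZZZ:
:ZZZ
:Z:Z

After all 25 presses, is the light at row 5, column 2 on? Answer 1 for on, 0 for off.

step 0: Z:::
ZZZZ
ZZ:Z
ZZZ:
:ZZZ
:Z:Z
step 1: Z:::
:ZZZ
:::Z
:ZZ:
:ZZZ
:Z:Z
step 2: Z:::
:ZZZ
:::Z
:ZZ:
ZZZZ
Z::Z
step 3: Z:::
:ZZZ
:Z:Z
Z:::
Z:ZZ
Z::Z
step 4: Z:ZZ
:ZZ:
:Z:Z
Z:::
Z:ZZ
Z::Z
step 5: Z:ZZ
:ZZ:
:Z:Z
Z:::
::ZZ
:Z:Z
step 6: Z:ZZ
:ZZ:
:Z:Z
Z:::
::Z:
:ZZ:
step 7: Z:ZZ
:ZZZ
:ZZ:
Z::Z
::Z:
:ZZ:
step 8: Z:ZZ
:ZZZ
::Z:
:ZZZ
:ZZ:
:ZZ:
step 9: Z::Z
::::
::::
:ZZZ
:ZZ:
:ZZ:
step 10: Z::Z
Z:::
ZZ::
ZZZZ
:ZZ:
:ZZ:
step 11: Z::Z
Z:::
:Z::
::ZZ
ZZZ:
:ZZ:
step 12: Z::Z
Z:::
:Z:Z
::::
ZZZZ
:ZZ:
step 13: Z::Z
Z:::
:Z:Z
:Z::
:::Z
::Z:
step 14: :ZZZ
ZZ::
:Z:Z
:Z::
:::Z
::Z:
step 15: :Z:Z
Z:ZZ
:ZZZ
:Z::
:::Z
::Z:
step 16: :Z:Z
Z:Z:
:Z::
:Z:Z
:::Z
::Z:
step 17: Z:ZZ
ZZZ:
:Z::
:Z:Z
:::Z
::Z:
step 18: Z:ZZ
:ZZ:
Z:::
ZZ:Z
:::Z
::Z:
step 19: Z::Z
:::Z
Z:Z:
ZZ:Z
:::Z
::Z:
step 20: Z::Z
::ZZ
ZZ:Z
ZZZZ
:::Z
::Z:
step 21: Z::Z
::ZZ
ZZ:Z
ZZZ:
::Z:
::ZZ
step 22: Z::Z
::ZZ
ZZ:Z
ZZZ:
::ZZ
::::
step 23: Z::Z
::ZZ
ZZ:Z
ZZ::
:Z::
::Z:
step 24: Z::Z
::ZZ
ZZ:Z
ZZ::
:ZZ:
:Z:Z
step 25: :ZZZ
:ZZZ
ZZ:Z
ZZ::
:ZZ:
:Z:Z

0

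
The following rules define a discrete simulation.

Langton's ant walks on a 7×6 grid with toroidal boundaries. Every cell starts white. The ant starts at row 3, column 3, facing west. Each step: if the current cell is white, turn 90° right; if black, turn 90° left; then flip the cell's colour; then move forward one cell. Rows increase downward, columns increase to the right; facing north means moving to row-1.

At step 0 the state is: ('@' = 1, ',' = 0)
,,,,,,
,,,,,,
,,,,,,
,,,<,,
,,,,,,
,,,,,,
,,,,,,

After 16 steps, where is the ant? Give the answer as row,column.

3,3

0) ,,,,,,
,,,,,,
,,,,,,
,,,<,,
,,,,,,
,,,,,,
,,,,,,
1) ,,,,,,
,,,,,,
,,,^,,
,,,@,,
,,,,,,
,,,,,,
,,,,,,
2) ,,,,,,
,,,,,,
,,,@>,
,,,@,,
,,,,,,
,,,,,,
,,,,,,
3) ,,,,,,
,,,,,,
,,,@@,
,,,@v,
,,,,,,
,,,,,,
,,,,,,
4) ,,,,,,
,,,,,,
,,,@@,
,,,<@,
,,,,,,
,,,,,,
,,,,,,
5) ,,,,,,
,,,,,,
,,,@@,
,,,,@,
,,,v,,
,,,,,,
,,,,,,
6) ,,,,,,
,,,,,,
,,,@@,
,,,,@,
,,<@,,
,,,,,,
,,,,,,
7) ,,,,,,
,,,,,,
,,,@@,
,,^,@,
,,@@,,
,,,,,,
,,,,,,
8) ,,,,,,
,,,,,,
,,,@@,
,,@>@,
,,@@,,
,,,,,,
,,,,,,
9) ,,,,,,
,,,,,,
,,,@@,
,,@@@,
,,@v,,
,,,,,,
,,,,,,
10) ,,,,,,
,,,,,,
,,,@@,
,,@@@,
,,@,>,
,,,,,,
,,,,,,
11) ,,,,,,
,,,,,,
,,,@@,
,,@@@,
,,@,@,
,,,,v,
,,,,,,
12) ,,,,,,
,,,,,,
,,,@@,
,,@@@,
,,@,@,
,,,<@,
,,,,,,
13) ,,,,,,
,,,,,,
,,,@@,
,,@@@,
,,@^@,
,,,@@,
,,,,,,
14) ,,,,,,
,,,,,,
,,,@@,
,,@@@,
,,@@>,
,,,@@,
,,,,,,
15) ,,,,,,
,,,,,,
,,,@@,
,,@@^,
,,@@,,
,,,@@,
,,,,,,
16) ,,,,,,
,,,,,,
,,,@@,
,,@<,,
,,@@,,
,,,@@,
,,,,,,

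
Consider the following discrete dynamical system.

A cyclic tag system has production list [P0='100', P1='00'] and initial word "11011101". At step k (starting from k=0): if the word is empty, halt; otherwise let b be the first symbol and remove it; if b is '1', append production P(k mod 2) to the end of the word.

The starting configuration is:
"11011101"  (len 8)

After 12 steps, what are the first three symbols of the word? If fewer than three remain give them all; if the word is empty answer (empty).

t=0: "11011101"  (len 8)
t=1: "1011101100"  (len 10)
t=2: "01110110000"  (len 11)
t=3: "1110110000"  (len 10)
t=4: "11011000000"  (len 11)
t=5: "1011000000100"  (len 13)
t=6: "01100000010000"  (len 14)
t=7: "1100000010000"  (len 13)
t=8: "10000001000000"  (len 14)
t=9: "0000001000000100"  (len 16)
t=10: "000001000000100"  (len 15)
t=11: "00001000000100"  (len 14)
t=12: "0001000000100"  (len 13)

000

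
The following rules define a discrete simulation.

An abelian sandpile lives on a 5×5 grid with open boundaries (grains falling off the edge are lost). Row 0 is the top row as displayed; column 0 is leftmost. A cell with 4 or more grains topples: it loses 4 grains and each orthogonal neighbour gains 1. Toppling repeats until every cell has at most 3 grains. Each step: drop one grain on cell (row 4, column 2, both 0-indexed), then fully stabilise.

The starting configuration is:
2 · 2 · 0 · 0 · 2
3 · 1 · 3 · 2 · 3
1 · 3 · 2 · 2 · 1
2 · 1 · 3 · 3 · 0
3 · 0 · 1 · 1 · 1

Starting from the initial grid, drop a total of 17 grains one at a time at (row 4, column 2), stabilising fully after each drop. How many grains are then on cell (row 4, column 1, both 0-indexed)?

[0] 2 · 2 · 0 · 0 · 2
3 · 1 · 3 · 2 · 3
1 · 3 · 2 · 2 · 1
2 · 1 · 3 · 3 · 0
3 · 0 · 1 · 1 · 1
[1] 2 · 2 · 0 · 0 · 2
3 · 1 · 3 · 2 · 3
1 · 3 · 2 · 2 · 1
2 · 1 · 3 · 3 · 0
3 · 0 · 2 · 1 · 1
[2] 2 · 2 · 0 · 0 · 2
3 · 1 · 3 · 2 · 3
1 · 3 · 2 · 2 · 1
2 · 1 · 3 · 3 · 0
3 · 0 · 3 · 1 · 1
[3] 2 · 2 · 0 · 0 · 2
3 · 1 · 3 · 2 · 3
1 · 3 · 3 · 3 · 1
2 · 2 · 1 · 0 · 1
3 · 1 · 1 · 3 · 1
[4] 2 · 2 · 0 · 0 · 2
3 · 1 · 3 · 2 · 3
1 · 3 · 3 · 3 · 1
2 · 2 · 1 · 0 · 1
3 · 1 · 2 · 3 · 1
[5] 2 · 2 · 0 · 0 · 2
3 · 1 · 3 · 2 · 3
1 · 3 · 3 · 3 · 1
2 · 2 · 1 · 0 · 1
3 · 1 · 3 · 3 · 1
[6] 2 · 2 · 0 · 0 · 2
3 · 1 · 3 · 2 · 3
1 · 3 · 3 · 3 · 1
2 · 2 · 2 · 1 · 1
3 · 2 · 1 · 0 · 2
[7] 2 · 2 · 0 · 0 · 2
3 · 1 · 3 · 2 · 3
1 · 3 · 3 · 3 · 1
2 · 2 · 2 · 1 · 1
3 · 2 · 2 · 0 · 2
[8] 2 · 2 · 0 · 0 · 2
3 · 1 · 3 · 2 · 3
1 · 3 · 3 · 3 · 1
2 · 2 · 2 · 1 · 1
3 · 2 · 3 · 0 · 2
[9] 2 · 2 · 0 · 0 · 2
3 · 1 · 3 · 2 · 3
1 · 3 · 3 · 3 · 1
2 · 2 · 3 · 1 · 1
3 · 3 · 0 · 1 · 2
[10] 2 · 2 · 0 · 0 · 2
3 · 1 · 3 · 2 · 3
1 · 3 · 3 · 3 · 1
2 · 2 · 3 · 1 · 1
3 · 3 · 1 · 1 · 2
[11] 2 · 2 · 0 · 0 · 2
3 · 1 · 3 · 2 · 3
1 · 3 · 3 · 3 · 1
2 · 2 · 3 · 1 · 1
3 · 3 · 2 · 1 · 2
[12] 2 · 2 · 0 · 0 · 2
3 · 1 · 3 · 2 · 3
1 · 3 · 3 · 3 · 1
2 · 2 · 3 · 1 · 1
3 · 3 · 3 · 1 · 2
[13] 2 · 2 · 1 · 1 · 3
3 · 3 · 1 · 1 · 0
3 · 1 · 3 · 1 · 3
0 · 2 · 2 · 3 · 1
1 · 2 · 2 · 2 · 2
[14] 2 · 2 · 1 · 1 · 3
3 · 3 · 1 · 1 · 0
3 · 1 · 3 · 1 · 3
0 · 2 · 2 · 3 · 1
1 · 2 · 3 · 2 · 2
[15] 2 · 2 · 1 · 1 · 3
3 · 3 · 1 · 1 · 0
3 · 1 · 3 · 1 · 3
0 · 2 · 3 · 3 · 1
1 · 3 · 0 · 3 · 2
[16] 2 · 2 · 1 · 1 · 3
3 · 3 · 1 · 1 · 0
3 · 1 · 3 · 1 · 3
0 · 2 · 3 · 3 · 1
1 · 3 · 1 · 3 · 2
[17] 2 · 2 · 1 · 1 · 3
3 · 3 · 1 · 1 · 0
3 · 1 · 3 · 1 · 3
0 · 2 · 3 · 3 · 1
1 · 3 · 2 · 3 · 2

3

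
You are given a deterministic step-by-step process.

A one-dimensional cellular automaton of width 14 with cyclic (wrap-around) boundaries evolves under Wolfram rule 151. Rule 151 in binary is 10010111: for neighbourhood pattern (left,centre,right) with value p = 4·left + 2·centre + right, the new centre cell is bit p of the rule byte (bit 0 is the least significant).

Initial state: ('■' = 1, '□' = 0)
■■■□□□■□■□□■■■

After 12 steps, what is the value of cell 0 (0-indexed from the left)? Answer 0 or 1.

0) ■■■□□□■□■□□■■■
1) ■■□■■■■□■■■□■■
2) ■□□□■■□□□■□□□■
3) □■■■□□■■■■■■■□
4) ■□■□■■□■■■■■□■
5) □□■□□□□□■■■□□□
6) ■■■■■■■■□■□■■■
7) ■■■■■■■□□■□□■■
8) ■■■■■■□■■■■■□■
9) ■■■■■□□□■■■□□□
10) □■■■□■■■□■□■■■
11) □□■□□□■□□■□□■□
12) ■■■■■■■■■■■■■■

1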